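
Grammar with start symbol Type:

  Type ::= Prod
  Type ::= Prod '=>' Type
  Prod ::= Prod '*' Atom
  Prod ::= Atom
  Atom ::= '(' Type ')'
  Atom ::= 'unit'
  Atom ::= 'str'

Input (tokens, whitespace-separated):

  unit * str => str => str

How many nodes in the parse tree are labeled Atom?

[Type [Prod [Prod [Atom unit]] * [Atom str]] => [Type [Prod [Atom str]] => [Type [Prod [Atom str]]]]]

4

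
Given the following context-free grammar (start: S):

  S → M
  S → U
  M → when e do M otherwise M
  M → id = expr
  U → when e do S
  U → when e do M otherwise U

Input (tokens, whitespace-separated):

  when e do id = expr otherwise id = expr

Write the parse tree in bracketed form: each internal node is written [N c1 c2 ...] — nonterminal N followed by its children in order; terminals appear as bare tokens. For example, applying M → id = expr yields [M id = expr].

S
M
when e do M otherwise M
when e do id = expr otherwise M
when e do id = expr otherwise id = expr

[S [M when e do [M id = expr] otherwise [M id = expr]]]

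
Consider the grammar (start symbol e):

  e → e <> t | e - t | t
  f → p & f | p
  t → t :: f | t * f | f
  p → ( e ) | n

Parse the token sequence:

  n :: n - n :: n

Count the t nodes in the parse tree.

4

[e [e [t [t [f [p n]]] :: [f [p n]]]] - [t [t [f [p n]]] :: [f [p n]]]]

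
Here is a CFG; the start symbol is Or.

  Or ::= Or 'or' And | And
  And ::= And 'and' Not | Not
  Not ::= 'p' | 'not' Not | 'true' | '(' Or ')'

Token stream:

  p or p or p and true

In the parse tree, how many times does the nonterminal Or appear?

3

[Or [Or [Or [And [Not p]]] or [And [Not p]]] or [And [And [Not p]] and [Not true]]]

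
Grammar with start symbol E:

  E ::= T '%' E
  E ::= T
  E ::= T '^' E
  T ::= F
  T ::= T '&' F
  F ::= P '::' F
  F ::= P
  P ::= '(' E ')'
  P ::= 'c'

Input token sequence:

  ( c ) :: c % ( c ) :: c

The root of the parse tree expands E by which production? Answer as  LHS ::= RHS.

[E [T [F [P ( [E [T [F [P c]]]] )] :: [F [P c]]]] % [E [T [F [P ( [E [T [F [P c]]]] )] :: [F [P c]]]]]]

E ::= T '%' E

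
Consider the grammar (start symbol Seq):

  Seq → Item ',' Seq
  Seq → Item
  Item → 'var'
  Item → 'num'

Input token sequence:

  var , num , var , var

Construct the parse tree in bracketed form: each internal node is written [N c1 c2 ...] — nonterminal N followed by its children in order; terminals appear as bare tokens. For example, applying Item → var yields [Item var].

[Seq [Item var] , [Seq [Item num] , [Seq [Item var] , [Seq [Item var]]]]]

Seq
Item , Seq
var , Seq
var , Item , Seq
var , num , Seq
var , num , Item , Seq
var , num , var , Seq
var , num , var , Item
var , num , var , var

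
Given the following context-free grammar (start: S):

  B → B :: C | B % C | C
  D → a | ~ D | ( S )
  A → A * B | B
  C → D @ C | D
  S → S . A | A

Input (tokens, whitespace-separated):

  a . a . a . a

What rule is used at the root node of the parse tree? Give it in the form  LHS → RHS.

[S [S [S [S [A [B [C [D a]]]]] . [A [B [C [D a]]]]] . [A [B [C [D a]]]]] . [A [B [C [D a]]]]]

S → S . A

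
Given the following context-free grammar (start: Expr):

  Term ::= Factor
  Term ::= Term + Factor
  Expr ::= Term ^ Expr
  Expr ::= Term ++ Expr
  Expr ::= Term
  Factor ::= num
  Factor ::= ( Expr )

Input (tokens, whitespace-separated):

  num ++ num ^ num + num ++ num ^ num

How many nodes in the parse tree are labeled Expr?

[Expr [Term [Factor num]] ++ [Expr [Term [Factor num]] ^ [Expr [Term [Term [Factor num]] + [Factor num]] ++ [Expr [Term [Factor num]] ^ [Expr [Term [Factor num]]]]]]]

5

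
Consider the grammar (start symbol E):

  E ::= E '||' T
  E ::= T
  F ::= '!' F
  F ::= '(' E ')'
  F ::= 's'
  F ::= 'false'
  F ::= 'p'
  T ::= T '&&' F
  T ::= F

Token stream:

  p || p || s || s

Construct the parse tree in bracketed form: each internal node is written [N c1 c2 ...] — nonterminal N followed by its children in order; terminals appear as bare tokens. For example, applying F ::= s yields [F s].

E
E || T
E || T || T
E || T || T || T
T || T || T || T
F || T || T || T
p || T || T || T
p || F || T || T
p || p || T || T
p || p || F || T
p || p || s || T
p || p || s || F
p || p || s || s

[E [E [E [E [T [F p]]] || [T [F p]]] || [T [F s]]] || [T [F s]]]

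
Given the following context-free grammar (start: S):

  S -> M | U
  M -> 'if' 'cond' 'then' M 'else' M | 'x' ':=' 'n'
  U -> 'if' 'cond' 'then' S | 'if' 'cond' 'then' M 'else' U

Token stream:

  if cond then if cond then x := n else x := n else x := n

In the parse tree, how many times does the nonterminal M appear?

5

[S [M if cond then [M if cond then [M x := n] else [M x := n]] else [M x := n]]]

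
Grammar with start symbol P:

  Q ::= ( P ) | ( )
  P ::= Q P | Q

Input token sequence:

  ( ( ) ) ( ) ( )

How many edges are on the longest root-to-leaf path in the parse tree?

[P [Q ( [P [Q ( )]] )] [P [Q ( )] [P [Q ( )]]]]

4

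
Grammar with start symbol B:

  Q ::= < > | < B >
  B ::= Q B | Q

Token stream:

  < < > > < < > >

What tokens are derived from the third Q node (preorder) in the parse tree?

[B [Q < [B [Q < >]] >] [B [Q < [B [Q < >]] >]]]

< < > >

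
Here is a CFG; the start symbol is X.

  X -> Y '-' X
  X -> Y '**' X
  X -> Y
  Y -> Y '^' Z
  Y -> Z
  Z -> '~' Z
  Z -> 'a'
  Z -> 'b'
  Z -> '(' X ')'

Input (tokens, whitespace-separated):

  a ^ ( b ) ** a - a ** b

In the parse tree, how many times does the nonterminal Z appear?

[X [Y [Y [Z a]] ^ [Z ( [X [Y [Z b]]] )]] ** [X [Y [Z a]] - [X [Y [Z a]] ** [X [Y [Z b]]]]]]

6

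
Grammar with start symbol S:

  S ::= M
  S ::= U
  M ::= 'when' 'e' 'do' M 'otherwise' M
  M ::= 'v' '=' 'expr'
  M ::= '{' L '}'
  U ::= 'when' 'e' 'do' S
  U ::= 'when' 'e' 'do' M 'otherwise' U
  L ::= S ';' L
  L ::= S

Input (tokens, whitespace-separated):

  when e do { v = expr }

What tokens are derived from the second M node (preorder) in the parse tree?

v = expr

[S [U when e do [S [M { [L [S [M v = expr]]] }]]]]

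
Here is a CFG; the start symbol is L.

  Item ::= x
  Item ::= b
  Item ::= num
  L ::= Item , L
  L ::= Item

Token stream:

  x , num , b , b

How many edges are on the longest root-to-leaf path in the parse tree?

[L [Item x] , [L [Item num] , [L [Item b] , [L [Item b]]]]]

5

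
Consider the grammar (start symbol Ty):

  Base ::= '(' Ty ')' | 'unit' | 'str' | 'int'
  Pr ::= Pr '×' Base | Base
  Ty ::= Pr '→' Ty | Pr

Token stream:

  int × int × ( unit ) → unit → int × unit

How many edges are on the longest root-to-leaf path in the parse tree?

6

[Ty [Pr [Pr [Pr [Base int]] × [Base int]] × [Base ( [Ty [Pr [Base unit]]] )]] → [Ty [Pr [Base unit]] → [Ty [Pr [Pr [Base int]] × [Base unit]]]]]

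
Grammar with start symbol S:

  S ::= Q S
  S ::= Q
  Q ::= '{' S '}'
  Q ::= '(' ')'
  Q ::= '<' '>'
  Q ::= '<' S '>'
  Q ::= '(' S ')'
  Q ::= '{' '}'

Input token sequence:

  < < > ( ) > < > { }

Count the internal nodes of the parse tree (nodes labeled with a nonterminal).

10

[S [Q < [S [Q < >] [S [Q ( )]]] >] [S [Q < >] [S [Q { }]]]]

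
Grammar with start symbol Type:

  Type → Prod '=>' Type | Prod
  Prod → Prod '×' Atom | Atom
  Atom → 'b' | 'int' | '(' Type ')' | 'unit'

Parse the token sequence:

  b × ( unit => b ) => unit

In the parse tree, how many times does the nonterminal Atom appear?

[Type [Prod [Prod [Atom b]] × [Atom ( [Type [Prod [Atom unit]] => [Type [Prod [Atom b]]]] )]] => [Type [Prod [Atom unit]]]]

5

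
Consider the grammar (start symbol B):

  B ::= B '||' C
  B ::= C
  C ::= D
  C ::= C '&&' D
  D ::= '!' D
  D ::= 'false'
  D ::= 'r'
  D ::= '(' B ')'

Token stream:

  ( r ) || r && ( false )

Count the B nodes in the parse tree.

4

[B [B [C [D ( [B [C [D r]]] )]]] || [C [C [D r]] && [D ( [B [C [D false]]] )]]]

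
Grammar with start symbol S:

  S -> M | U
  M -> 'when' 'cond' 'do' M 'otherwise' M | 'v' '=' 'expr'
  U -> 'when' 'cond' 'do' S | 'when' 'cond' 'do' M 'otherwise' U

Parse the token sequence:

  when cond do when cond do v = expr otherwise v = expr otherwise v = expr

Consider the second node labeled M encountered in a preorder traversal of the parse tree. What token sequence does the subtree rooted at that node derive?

[S [M when cond do [M when cond do [M v = expr] otherwise [M v = expr]] otherwise [M v = expr]]]

when cond do v = expr otherwise v = expr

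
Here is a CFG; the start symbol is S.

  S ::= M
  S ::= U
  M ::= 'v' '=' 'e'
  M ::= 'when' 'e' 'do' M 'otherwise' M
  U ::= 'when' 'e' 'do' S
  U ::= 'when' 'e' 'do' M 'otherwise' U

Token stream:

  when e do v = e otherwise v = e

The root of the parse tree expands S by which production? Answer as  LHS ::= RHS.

[S [M when e do [M v = e] otherwise [M v = e]]]

S ::= M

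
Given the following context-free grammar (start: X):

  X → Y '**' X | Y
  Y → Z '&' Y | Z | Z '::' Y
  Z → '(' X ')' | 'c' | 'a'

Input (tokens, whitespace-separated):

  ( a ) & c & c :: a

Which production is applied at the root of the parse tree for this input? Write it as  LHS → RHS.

X → Y

[X [Y [Z ( [X [Y [Z a]]] )] & [Y [Z c] & [Y [Z c] :: [Y [Z a]]]]]]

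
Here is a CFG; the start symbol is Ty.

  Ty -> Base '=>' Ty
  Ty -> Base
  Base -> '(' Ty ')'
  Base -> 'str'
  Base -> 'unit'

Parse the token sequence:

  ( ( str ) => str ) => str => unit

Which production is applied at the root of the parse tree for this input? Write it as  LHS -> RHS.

Ty -> Base '=>' Ty

[Ty [Base ( [Ty [Base ( [Ty [Base str]] )] => [Ty [Base str]]] )] => [Ty [Base str] => [Ty [Base unit]]]]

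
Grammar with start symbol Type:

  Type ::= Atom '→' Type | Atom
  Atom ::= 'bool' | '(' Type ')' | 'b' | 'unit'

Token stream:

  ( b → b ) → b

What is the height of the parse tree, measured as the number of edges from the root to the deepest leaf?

[Type [Atom ( [Type [Atom b] → [Type [Atom b]]] )] → [Type [Atom b]]]

5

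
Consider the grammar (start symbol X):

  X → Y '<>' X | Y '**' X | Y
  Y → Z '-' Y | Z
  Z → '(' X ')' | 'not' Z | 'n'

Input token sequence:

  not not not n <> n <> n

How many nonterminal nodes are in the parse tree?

[X [Y [Z not [Z not [Z not [Z n]]]]] <> [X [Y [Z n]] <> [X [Y [Z n]]]]]

12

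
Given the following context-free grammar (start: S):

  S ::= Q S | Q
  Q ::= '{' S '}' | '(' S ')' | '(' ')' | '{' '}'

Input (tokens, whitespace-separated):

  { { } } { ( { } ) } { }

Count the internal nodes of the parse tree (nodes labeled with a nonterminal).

12

[S [Q { [S [Q { }]] }] [S [Q { [S [Q ( [S [Q { }]] )]] }] [S [Q { }]]]]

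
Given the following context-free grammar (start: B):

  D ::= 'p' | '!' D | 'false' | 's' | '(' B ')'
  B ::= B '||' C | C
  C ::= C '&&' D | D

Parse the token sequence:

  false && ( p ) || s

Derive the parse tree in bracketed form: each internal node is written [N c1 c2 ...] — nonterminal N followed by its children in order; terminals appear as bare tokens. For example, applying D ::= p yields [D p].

[B [B [C [C [D false]] && [D ( [B [C [D p]]] )]]] || [C [D s]]]

B
B || C
C || C
C && D || C
D && D || C
false && D || C
false && ( B ) || C
false && ( C ) || C
false && ( D ) || C
false && ( p ) || C
false && ( p ) || D
false && ( p ) || s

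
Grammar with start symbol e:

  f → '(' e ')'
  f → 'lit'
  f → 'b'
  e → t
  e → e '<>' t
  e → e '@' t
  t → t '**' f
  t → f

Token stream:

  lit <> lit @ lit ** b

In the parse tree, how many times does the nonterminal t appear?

4

[e [e [e [t [f lit]]] <> [t [f lit]]] @ [t [t [f lit]] ** [f b]]]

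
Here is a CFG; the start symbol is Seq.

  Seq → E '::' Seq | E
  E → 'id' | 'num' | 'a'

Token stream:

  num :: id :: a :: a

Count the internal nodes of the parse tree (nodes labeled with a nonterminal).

8

[Seq [E num] :: [Seq [E id] :: [Seq [E a] :: [Seq [E a]]]]]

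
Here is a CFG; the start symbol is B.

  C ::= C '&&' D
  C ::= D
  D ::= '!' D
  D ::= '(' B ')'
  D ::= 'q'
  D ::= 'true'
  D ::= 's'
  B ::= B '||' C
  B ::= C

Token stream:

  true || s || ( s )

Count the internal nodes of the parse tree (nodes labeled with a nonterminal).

[B [B [B [C [D true]]] || [C [D s]]] || [C [D ( [B [C [D s]]] )]]]

12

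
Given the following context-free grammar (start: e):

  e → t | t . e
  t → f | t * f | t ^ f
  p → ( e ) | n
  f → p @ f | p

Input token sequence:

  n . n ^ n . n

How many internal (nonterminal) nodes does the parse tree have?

[e [t [f [p n]]] . [e [t [t [f [p n]]] ^ [f [p n]]] . [e [t [f [p n]]]]]]

15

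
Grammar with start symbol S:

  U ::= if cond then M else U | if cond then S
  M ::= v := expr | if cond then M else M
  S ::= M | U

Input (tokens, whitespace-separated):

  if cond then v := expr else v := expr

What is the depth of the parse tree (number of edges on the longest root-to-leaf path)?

[S [M if cond then [M v := expr] else [M v := expr]]]

3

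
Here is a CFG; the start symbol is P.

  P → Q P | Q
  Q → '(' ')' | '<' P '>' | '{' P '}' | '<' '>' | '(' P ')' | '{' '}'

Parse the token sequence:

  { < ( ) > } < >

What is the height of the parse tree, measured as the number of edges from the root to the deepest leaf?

6

[P [Q { [P [Q < [P [Q ( )]] >]] }] [P [Q < >]]]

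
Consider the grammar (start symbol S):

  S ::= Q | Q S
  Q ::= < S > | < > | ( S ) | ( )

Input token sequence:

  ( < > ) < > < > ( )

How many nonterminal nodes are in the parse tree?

10

[S [Q ( [S [Q < >]] )] [S [Q < >] [S [Q < >] [S [Q ( )]]]]]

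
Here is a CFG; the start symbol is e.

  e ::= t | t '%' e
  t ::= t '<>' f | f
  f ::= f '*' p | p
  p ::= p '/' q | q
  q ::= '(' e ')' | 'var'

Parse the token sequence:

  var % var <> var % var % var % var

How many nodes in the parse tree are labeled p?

[e [t [f [p [q var]]]] % [e [t [t [f [p [q var]]]] <> [f [p [q var]]]] % [e [t [f [p [q var]]]] % [e [t [f [p [q var]]]] % [e [t [f [p [q var]]]]]]]]]

6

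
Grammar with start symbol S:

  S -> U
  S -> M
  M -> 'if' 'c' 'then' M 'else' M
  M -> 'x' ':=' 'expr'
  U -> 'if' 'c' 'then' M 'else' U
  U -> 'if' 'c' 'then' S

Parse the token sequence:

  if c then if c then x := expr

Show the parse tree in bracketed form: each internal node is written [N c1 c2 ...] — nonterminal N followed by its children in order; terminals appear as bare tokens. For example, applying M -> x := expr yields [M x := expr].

S
U
if c then S
if c then U
if c then if c then S
if c then if c then M
if c then if c then x := expr

[S [U if c then [S [U if c then [S [M x := expr]]]]]]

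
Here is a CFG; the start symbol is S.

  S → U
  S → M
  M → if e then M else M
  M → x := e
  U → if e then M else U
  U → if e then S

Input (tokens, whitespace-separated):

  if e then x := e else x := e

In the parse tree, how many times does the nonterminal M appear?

[S [M if e then [M x := e] else [M x := e]]]

3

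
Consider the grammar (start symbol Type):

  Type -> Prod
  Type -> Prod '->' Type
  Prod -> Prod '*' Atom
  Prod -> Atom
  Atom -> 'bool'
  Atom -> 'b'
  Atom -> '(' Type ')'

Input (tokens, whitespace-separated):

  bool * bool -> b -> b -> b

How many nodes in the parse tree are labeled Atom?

5

[Type [Prod [Prod [Atom bool]] * [Atom bool]] -> [Type [Prod [Atom b]] -> [Type [Prod [Atom b]] -> [Type [Prod [Atom b]]]]]]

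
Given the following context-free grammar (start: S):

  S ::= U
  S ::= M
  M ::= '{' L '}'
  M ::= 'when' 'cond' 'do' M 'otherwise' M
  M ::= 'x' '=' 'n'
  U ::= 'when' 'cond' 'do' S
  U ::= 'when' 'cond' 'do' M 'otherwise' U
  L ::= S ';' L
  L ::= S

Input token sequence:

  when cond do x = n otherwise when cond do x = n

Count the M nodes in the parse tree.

2

[S [U when cond do [M x = n] otherwise [U when cond do [S [M x = n]]]]]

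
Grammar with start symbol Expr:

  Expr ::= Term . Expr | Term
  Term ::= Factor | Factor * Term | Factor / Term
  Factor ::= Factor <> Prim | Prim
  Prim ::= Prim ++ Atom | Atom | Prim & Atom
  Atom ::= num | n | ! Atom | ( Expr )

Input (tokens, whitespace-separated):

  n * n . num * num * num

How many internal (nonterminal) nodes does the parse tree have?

[Expr [Term [Factor [Prim [Atom n]]] * [Term [Factor [Prim [Atom n]]]]] . [Expr [Term [Factor [Prim [Atom num]]] * [Term [Factor [Prim [Atom num]]] * [Term [Factor [Prim [Atom num]]]]]]]]

22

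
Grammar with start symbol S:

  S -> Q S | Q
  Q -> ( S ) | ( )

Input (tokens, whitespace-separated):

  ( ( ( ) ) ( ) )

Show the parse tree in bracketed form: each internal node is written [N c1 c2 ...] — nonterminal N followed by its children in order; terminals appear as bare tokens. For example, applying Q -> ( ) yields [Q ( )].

[S [Q ( [S [Q ( [S [Q ( )]] )] [S [Q ( )]]] )]]

S
Q
( S )
( Q S )
( ( S ) S )
( ( Q ) S )
( ( ( ) ) S )
( ( ( ) ) Q )
( ( ( ) ) ( ) )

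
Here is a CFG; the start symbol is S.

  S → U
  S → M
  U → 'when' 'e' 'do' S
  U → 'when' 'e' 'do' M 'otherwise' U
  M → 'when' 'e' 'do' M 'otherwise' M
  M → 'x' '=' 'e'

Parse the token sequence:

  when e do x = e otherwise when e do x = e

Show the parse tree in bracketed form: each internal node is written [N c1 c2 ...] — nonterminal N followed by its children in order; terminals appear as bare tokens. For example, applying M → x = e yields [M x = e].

S
U
when e do M otherwise U
when e do x = e otherwise U
when e do x = e otherwise when e do S
when e do x = e otherwise when e do M
when e do x = e otherwise when e do x = e

[S [U when e do [M x = e] otherwise [U when e do [S [M x = e]]]]]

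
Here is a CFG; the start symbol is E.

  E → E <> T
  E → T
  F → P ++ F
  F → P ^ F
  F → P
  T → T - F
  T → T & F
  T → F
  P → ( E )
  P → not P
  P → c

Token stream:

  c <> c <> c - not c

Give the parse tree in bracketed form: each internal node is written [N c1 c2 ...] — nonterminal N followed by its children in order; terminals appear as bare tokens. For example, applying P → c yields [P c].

[E [E [E [T [F [P c]]]] <> [T [F [P c]]]] <> [T [T [F [P c]]] - [F [P not [P c]]]]]

E
E <> T
E <> T <> T
T <> T <> T
F <> T <> T
P <> T <> T
c <> T <> T
c <> F <> T
c <> P <> T
c <> c <> T
c <> c <> T - F
c <> c <> F - F
c <> c <> P - F
c <> c <> c - F
c <> c <> c - P
c <> c <> c - not P
c <> c <> c - not c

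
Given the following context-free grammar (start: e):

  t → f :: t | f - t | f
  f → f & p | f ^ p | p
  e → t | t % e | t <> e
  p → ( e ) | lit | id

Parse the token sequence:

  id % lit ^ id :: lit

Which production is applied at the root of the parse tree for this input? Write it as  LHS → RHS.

e → t % e

[e [t [f [p id]]] % [e [t [f [f [p lit]] ^ [p id]] :: [t [f [p lit]]]]]]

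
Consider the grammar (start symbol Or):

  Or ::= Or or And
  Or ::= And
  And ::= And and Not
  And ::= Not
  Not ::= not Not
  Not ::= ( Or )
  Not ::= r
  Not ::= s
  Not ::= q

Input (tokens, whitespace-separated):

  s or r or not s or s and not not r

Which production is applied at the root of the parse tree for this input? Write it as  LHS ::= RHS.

Or ::= Or or And

[Or [Or [Or [Or [And [Not s]]] or [And [Not r]]] or [And [Not not [Not s]]]] or [And [And [Not s]] and [Not not [Not not [Not r]]]]]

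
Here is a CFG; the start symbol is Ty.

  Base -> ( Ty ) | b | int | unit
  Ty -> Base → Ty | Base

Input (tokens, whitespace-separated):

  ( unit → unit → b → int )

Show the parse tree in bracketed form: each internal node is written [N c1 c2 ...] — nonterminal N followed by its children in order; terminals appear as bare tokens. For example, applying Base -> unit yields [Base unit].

Ty
Base
( Ty )
( Base → Ty )
( unit → Ty )
( unit → Base → Ty )
( unit → unit → Ty )
( unit → unit → Base → Ty )
( unit → unit → b → Ty )
( unit → unit → b → Base )
( unit → unit → b → int )

[Ty [Base ( [Ty [Base unit] → [Ty [Base unit] → [Ty [Base b] → [Ty [Base int]]]]] )]]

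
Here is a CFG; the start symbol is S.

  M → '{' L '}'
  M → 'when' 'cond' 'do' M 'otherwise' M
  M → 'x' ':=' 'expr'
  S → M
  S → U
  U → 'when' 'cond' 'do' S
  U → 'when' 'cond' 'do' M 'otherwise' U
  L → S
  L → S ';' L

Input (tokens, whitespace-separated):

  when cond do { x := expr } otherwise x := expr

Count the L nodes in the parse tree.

1

[S [M when cond do [M { [L [S [M x := expr]]] }] otherwise [M x := expr]]]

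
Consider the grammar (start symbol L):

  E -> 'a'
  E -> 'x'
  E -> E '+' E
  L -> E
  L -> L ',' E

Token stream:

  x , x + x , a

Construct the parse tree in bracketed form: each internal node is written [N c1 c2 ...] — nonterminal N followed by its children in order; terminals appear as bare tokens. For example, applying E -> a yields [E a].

[L [L [L [E x]] , [E [E x] + [E x]]] , [E a]]

L
L , E
L , E , E
E , E , E
x , E , E
x , E + E , E
x , x + E , E
x , x + x , E
x , x + x , a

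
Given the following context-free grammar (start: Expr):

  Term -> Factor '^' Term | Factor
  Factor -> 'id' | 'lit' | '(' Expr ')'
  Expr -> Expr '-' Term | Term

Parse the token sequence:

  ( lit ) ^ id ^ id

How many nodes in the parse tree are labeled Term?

[Expr [Term [Factor ( [Expr [Term [Factor lit]]] )] ^ [Term [Factor id] ^ [Term [Factor id]]]]]

4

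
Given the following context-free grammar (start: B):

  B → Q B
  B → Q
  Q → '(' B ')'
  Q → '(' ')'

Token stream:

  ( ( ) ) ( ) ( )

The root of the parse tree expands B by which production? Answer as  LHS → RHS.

B → Q B

[B [Q ( [B [Q ( )]] )] [B [Q ( )] [B [Q ( )]]]]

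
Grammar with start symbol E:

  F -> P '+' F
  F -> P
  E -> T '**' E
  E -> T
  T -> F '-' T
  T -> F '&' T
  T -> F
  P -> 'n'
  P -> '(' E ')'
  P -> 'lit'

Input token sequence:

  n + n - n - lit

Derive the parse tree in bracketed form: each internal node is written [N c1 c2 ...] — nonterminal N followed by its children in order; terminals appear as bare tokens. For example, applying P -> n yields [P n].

[E [T [F [P n] + [F [P n]]] - [T [F [P n]] - [T [F [P lit]]]]]]

E
T
F - T
P + F - T
n + F - T
n + P - T
n + n - T
n + n - F - T
n + n - P - T
n + n - n - T
n + n - n - F
n + n - n - P
n + n - n - lit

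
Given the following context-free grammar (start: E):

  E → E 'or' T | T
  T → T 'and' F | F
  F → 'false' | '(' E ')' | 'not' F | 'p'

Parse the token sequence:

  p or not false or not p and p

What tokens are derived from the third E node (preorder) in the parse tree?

p

[E [E [E [T [F p]]] or [T [F not [F false]]]] or [T [T [F not [F p]]] and [F p]]]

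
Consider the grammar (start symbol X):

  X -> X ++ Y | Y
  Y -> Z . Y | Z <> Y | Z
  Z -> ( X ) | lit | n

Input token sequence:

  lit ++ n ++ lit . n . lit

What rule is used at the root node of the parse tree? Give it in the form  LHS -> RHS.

X -> X ++ Y

[X [X [X [Y [Z lit]]] ++ [Y [Z n]]] ++ [Y [Z lit] . [Y [Z n] . [Y [Z lit]]]]]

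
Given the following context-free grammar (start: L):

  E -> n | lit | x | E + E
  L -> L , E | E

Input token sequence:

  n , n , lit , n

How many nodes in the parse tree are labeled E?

[L [L [L [L [E n]] , [E n]] , [E lit]] , [E n]]

4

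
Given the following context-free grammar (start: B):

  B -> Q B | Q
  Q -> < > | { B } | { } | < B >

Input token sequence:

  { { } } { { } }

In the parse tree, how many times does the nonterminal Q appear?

4

[B [Q { [B [Q { }]] }] [B [Q { [B [Q { }]] }]]]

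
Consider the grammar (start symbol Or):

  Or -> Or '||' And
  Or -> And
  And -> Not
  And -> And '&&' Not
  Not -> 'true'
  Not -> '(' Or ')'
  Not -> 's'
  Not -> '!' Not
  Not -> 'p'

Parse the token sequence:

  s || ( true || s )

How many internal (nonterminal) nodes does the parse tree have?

12

[Or [Or [And [Not s]]] || [And [Not ( [Or [Or [And [Not true]]] || [And [Not s]]] )]]]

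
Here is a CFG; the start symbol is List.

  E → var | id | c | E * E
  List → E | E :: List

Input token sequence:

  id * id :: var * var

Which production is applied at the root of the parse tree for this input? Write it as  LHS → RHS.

List → E :: List

[List [E [E id] * [E id]] :: [List [E [E var] * [E var]]]]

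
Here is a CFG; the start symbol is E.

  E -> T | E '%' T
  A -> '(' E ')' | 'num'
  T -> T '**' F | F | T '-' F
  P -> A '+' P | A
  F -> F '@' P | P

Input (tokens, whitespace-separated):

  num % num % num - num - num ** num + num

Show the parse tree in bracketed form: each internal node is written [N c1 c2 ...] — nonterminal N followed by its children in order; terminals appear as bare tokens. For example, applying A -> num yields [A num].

[E [E [E [T [F [P [A num]]]]] % [T [F [P [A num]]]]] % [T [T [T [T [F [P [A num]]]] - [F [P [A num]]]] - [F [P [A num]]]] ** [F [P [A num] + [P [A num]]]]]]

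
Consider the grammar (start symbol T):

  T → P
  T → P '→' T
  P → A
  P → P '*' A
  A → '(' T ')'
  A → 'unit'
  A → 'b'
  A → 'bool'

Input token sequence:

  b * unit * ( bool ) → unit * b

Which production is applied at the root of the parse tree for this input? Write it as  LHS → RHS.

T → P '→' T

[T [P [P [P [A b]] * [A unit]] * [A ( [T [P [A bool]]] )]] → [T [P [P [A unit]] * [A b]]]]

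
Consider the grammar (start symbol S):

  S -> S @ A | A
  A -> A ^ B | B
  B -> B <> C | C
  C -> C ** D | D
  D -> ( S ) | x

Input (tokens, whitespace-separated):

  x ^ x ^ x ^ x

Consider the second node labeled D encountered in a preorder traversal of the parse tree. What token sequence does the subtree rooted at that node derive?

x

[S [A [A [A [A [B [C [D x]]]] ^ [B [C [D x]]]] ^ [B [C [D x]]]] ^ [B [C [D x]]]]]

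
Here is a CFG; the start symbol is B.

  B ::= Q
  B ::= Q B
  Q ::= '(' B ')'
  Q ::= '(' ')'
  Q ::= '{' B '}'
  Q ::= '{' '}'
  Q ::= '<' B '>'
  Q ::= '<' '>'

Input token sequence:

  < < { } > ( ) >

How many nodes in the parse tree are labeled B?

4

[B [Q < [B [Q < [B [Q { }]] >] [B [Q ( )]]] >]]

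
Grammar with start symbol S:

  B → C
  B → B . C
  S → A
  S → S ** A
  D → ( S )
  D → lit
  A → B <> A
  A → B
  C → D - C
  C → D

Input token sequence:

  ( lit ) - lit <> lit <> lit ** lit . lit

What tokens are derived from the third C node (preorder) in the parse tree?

[S [S [A [B [C [D ( [S [A [B [C [D lit]]]]] )] - [C [D lit]]]] <> [A [B [C [D lit]]] <> [A [B [C [D lit]]]]]]] ** [A [B [B [C [D lit]]] . [C [D lit]]]]]

lit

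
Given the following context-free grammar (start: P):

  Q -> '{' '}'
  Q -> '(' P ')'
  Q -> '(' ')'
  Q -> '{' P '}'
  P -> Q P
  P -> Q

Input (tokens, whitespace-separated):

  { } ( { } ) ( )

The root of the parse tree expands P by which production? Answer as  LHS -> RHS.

[P [Q { }] [P [Q ( [P [Q { }]] )] [P [Q ( )]]]]

P -> Q P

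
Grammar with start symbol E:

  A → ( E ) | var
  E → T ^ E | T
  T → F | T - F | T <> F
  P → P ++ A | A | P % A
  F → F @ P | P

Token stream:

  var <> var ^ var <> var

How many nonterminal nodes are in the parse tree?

18

[E [T [T [F [P [A var]]]] <> [F [P [A var]]]] ^ [E [T [T [F [P [A var]]]] <> [F [P [A var]]]]]]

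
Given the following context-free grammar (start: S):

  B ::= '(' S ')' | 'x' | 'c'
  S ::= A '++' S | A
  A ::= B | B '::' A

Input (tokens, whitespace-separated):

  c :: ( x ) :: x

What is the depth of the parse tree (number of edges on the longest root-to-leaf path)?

7

[S [A [B c] :: [A [B ( [S [A [B x]]] )] :: [A [B x]]]]]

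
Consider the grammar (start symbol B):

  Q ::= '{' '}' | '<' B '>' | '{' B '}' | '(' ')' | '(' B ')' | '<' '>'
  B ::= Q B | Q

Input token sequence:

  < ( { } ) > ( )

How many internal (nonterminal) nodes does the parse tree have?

8

[B [Q < [B [Q ( [B [Q { }]] )]] >] [B [Q ( )]]]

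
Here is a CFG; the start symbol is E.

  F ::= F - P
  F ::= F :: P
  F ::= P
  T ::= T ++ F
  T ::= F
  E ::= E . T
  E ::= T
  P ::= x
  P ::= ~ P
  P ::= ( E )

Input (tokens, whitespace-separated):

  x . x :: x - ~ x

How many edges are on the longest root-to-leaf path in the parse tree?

6

[E [E [T [F [P x]]]] . [T [F [F [F [P x]] :: [P x]] - [P ~ [P x]]]]]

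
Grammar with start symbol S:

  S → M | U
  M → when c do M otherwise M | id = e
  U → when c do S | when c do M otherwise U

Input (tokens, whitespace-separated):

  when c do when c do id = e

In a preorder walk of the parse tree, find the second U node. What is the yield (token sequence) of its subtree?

when c do id = e

[S [U when c do [S [U when c do [S [M id = e]]]]]]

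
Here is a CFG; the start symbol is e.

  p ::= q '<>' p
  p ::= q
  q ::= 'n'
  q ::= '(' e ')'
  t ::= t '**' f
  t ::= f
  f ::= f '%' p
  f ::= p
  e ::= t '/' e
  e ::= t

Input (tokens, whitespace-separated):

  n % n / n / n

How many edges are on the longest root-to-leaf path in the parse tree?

[e [t [f [f [p [q n]]] % [p [q n]]]] / [e [t [f [p [q n]]]] / [e [t [f [p [q n]]]]]]]

7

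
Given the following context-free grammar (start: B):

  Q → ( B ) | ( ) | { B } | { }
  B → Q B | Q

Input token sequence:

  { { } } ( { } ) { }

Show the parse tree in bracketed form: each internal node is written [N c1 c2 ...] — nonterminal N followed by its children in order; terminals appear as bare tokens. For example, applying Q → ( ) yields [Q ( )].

B
Q B
{ B } B
{ Q } B
{ { } } B
{ { } } Q B
{ { } } ( B ) B
{ { } } ( Q ) B
{ { } } ( { } ) B
{ { } } ( { } ) Q
{ { } } ( { } ) { }

[B [Q { [B [Q { }]] }] [B [Q ( [B [Q { }]] )] [B [Q { }]]]]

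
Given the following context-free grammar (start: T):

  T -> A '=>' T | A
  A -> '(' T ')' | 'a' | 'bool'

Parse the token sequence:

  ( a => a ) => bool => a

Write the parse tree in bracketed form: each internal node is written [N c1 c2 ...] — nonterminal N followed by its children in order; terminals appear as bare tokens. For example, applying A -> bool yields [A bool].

[T [A ( [T [A a] => [T [A a]]] )] => [T [A bool] => [T [A a]]]]

T
A => T
( T ) => T
( A => T ) => T
( a => T ) => T
( a => A ) => T
( a => a ) => T
( a => a ) => A => T
( a => a ) => bool => T
( a => a ) => bool => A
( a => a ) => bool => a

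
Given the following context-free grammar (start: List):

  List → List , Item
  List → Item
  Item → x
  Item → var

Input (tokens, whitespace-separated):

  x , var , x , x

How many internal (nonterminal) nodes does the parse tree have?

8

[List [List [List [List [Item x]] , [Item var]] , [Item x]] , [Item x]]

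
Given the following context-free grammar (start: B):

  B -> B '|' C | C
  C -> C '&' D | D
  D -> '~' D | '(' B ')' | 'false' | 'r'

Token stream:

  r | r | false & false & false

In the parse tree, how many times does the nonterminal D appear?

[B [B [B [C [D r]]] | [C [D r]]] | [C [C [C [D false]] & [D false]] & [D false]]]

5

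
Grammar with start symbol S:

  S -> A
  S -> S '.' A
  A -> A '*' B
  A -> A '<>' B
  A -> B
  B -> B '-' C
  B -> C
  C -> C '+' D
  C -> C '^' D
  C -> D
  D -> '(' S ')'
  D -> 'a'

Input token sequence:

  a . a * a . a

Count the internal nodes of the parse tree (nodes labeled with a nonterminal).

19

[S [S [S [A [B [C [D a]]]]] . [A [A [B [C [D a]]]] * [B [C [D a]]]]] . [A [B [C [D a]]]]]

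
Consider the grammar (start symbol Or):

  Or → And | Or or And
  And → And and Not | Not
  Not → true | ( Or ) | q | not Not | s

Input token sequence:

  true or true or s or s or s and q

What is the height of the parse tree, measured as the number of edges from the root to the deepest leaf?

7

[Or [Or [Or [Or [Or [And [Not true]]] or [And [Not true]]] or [And [Not s]]] or [And [Not s]]] or [And [And [Not s]] and [Not q]]]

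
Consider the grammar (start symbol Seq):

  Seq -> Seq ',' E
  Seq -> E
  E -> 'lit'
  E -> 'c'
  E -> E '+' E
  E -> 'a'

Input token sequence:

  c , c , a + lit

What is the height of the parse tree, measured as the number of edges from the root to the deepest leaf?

4

[Seq [Seq [Seq [E c]] , [E c]] , [E [E a] + [E lit]]]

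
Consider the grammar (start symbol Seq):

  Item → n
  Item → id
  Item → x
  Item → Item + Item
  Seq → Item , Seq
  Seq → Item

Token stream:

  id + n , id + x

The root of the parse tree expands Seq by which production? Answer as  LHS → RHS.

Seq → Item , Seq

[Seq [Item [Item id] + [Item n]] , [Seq [Item [Item id] + [Item x]]]]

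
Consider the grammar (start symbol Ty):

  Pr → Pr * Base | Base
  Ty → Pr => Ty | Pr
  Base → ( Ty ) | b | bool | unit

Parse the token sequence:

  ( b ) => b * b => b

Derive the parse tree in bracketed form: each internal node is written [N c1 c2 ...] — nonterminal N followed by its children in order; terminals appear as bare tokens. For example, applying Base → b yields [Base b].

Ty
Pr => Ty
Base => Ty
( Ty ) => Ty
( Pr ) => Ty
( Base ) => Ty
( b ) => Ty
( b ) => Pr => Ty
( b ) => Pr * Base => Ty
( b ) => Base * Base => Ty
( b ) => b * Base => Ty
( b ) => b * b => Ty
( b ) => b * b => Pr
( b ) => b * b => Base
( b ) => b * b => b

[Ty [Pr [Base ( [Ty [Pr [Base b]]] )]] => [Ty [Pr [Pr [Base b]] * [Base b]] => [Ty [Pr [Base b]]]]]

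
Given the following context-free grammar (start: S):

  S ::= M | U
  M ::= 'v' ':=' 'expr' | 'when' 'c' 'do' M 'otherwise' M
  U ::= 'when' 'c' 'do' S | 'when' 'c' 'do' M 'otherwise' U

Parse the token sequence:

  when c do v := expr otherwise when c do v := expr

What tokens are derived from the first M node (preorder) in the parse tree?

[S [U when c do [M v := expr] otherwise [U when c do [S [M v := expr]]]]]

v := expr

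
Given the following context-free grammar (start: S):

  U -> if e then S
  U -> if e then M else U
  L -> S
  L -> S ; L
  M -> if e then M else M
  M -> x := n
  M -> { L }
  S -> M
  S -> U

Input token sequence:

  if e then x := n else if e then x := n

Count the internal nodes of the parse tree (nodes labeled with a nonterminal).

6

[S [U if e then [M x := n] else [U if e then [S [M x := n]]]]]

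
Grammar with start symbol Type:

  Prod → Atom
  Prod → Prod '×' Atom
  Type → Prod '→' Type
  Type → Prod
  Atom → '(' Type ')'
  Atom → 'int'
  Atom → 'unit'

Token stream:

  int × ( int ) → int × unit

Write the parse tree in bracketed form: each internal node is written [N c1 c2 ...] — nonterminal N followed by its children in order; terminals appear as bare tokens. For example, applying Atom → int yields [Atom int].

Type
Prod → Type
Prod × Atom → Type
Atom × Atom → Type
int × Atom → Type
int × ( Type ) → Type
int × ( Prod ) → Type
int × ( Atom ) → Type
int × ( int ) → Type
int × ( int ) → Prod
int × ( int ) → Prod × Atom
int × ( int ) → Atom × Atom
int × ( int ) → int × Atom
int × ( int ) → int × unit

[Type [Prod [Prod [Atom int]] × [Atom ( [Type [Prod [Atom int]]] )]] → [Type [Prod [Prod [Atom int]] × [Atom unit]]]]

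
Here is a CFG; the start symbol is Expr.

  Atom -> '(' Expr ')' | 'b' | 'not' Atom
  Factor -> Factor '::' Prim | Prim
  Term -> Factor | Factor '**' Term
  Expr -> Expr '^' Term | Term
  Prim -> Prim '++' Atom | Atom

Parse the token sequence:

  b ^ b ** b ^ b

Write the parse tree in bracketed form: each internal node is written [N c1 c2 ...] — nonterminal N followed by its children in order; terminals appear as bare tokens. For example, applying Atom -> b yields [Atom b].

[Expr [Expr [Expr [Term [Factor [Prim [Atom b]]]]] ^ [Term [Factor [Prim [Atom b]]] ** [Term [Factor [Prim [Atom b]]]]]] ^ [Term [Factor [Prim [Atom b]]]]]

Expr
Expr ^ Term
Expr ^ Term ^ Term
Term ^ Term ^ Term
Factor ^ Term ^ Term
Prim ^ Term ^ Term
Atom ^ Term ^ Term
b ^ Term ^ Term
b ^ Factor ** Term ^ Term
b ^ Prim ** Term ^ Term
b ^ Atom ** Term ^ Term
b ^ b ** Term ^ Term
b ^ b ** Factor ^ Term
b ^ b ** Prim ^ Term
b ^ b ** Atom ^ Term
b ^ b ** b ^ Term
b ^ b ** b ^ Factor
b ^ b ** b ^ Prim
b ^ b ** b ^ Atom
b ^ b ** b ^ b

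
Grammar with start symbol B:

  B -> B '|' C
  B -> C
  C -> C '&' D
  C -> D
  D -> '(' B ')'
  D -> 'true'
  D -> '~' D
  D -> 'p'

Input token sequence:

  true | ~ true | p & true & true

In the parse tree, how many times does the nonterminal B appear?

[B [B [B [C [D true]]] | [C [D ~ [D true]]]] | [C [C [C [D p]] & [D true]] & [D true]]]

3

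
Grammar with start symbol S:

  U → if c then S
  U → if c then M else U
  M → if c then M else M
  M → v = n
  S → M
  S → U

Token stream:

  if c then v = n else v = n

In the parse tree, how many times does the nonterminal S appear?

[S [M if c then [M v = n] else [M v = n]]]

1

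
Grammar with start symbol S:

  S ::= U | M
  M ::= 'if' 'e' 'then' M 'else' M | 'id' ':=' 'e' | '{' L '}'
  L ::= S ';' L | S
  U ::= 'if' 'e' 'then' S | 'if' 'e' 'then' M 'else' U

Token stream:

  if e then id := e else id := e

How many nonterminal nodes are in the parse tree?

[S [M if e then [M id := e] else [M id := e]]]

4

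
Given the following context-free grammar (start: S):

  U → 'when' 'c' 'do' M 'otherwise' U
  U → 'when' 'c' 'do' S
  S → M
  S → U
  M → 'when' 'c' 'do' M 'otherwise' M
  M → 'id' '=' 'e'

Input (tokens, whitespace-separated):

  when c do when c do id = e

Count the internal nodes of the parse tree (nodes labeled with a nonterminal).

[S [U when c do [S [U when c do [S [M id = e]]]]]]

6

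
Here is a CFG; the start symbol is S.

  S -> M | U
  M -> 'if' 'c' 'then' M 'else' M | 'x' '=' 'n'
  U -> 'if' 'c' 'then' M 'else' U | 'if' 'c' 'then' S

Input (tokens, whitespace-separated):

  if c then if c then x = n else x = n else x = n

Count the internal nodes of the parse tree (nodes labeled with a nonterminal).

6

[S [M if c then [M if c then [M x = n] else [M x = n]] else [M x = n]]]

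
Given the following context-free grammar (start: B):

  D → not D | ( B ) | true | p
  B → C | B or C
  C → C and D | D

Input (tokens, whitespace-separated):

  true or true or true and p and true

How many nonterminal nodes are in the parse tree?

[B [B [B [C [D true]]] or [C [D true]]] or [C [C [C [D true]] and [D p]] and [D true]]]

13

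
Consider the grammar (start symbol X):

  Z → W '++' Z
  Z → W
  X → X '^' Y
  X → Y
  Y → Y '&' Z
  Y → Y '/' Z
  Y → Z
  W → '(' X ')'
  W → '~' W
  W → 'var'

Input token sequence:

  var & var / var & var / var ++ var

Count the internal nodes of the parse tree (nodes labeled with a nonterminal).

[X [Y [Y [Y [Y [Y [Z [W var]]] & [Z [W var]]] / [Z [W var]]] & [Z [W var]]] / [Z [W var] ++ [Z [W var]]]]]

18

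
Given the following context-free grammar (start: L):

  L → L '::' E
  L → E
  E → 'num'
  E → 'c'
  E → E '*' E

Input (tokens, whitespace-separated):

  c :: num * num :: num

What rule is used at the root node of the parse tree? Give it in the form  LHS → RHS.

[L [L [L [E c]] :: [E [E num] * [E num]]] :: [E num]]

L → L '::' E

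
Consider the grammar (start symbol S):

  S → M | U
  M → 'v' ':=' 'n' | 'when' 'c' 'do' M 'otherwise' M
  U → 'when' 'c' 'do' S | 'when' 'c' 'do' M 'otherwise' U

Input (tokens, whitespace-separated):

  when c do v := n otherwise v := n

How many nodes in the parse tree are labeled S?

1

[S [M when c do [M v := n] otherwise [M v := n]]]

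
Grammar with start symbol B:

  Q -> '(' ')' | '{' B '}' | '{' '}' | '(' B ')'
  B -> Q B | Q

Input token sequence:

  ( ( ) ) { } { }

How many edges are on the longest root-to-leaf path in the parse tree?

4

[B [Q ( [B [Q ( )]] )] [B [Q { }] [B [Q { }]]]]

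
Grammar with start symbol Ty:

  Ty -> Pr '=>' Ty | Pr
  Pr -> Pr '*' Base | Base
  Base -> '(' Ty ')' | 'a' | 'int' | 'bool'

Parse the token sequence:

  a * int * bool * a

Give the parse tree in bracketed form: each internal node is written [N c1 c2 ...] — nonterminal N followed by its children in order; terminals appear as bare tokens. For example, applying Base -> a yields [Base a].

Ty
Pr
Pr * Base
Pr * Base * Base
Pr * Base * Base * Base
Base * Base * Base * Base
a * Base * Base * Base
a * int * Base * Base
a * int * bool * Base
a * int * bool * a

[Ty [Pr [Pr [Pr [Pr [Base a]] * [Base int]] * [Base bool]] * [Base a]]]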